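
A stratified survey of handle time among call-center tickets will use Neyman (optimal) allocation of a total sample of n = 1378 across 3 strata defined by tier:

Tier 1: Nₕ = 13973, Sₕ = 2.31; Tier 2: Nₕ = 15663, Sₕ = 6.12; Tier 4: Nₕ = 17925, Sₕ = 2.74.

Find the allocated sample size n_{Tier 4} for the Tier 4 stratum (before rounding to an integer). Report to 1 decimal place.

Neyman allocation: nₕ = n·NₕSₕ / Σⱼ NⱼSⱼ.
Σ NⱼSⱼ = 13973·2.31 + 15663·6.12 + 17925·2.74 = 177249.69.
n_{Tier 4} = 1378·17925·2.74 / 177249.69 = 381.8.

381.8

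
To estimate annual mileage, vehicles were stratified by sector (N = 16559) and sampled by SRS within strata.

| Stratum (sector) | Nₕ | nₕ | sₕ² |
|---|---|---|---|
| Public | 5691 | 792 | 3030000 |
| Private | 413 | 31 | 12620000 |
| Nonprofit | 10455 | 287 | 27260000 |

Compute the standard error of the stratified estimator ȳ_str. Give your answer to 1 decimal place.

193.5

Var(ȳ_str) = Σₕ Wₕ²(1 − fₕ)sₕ²/nₕ with Wₕ = Nₕ/N, N = 16559.
Public: Wₕ = 0.34368017; term = 0.34368017²·(1 − 0.13916711)·3030000/792 = 388.99611.
Private: Wₕ = 0.02494112; term = 0.02494112²·(1 − 0.07506053)·12620000/31 = 234.23019.
Nonprofit: Wₕ = 0.63137871; term = 0.63137871²·(1 − 0.02745098)·27260000/287 = 36824.369.
Sum = 37447.595.
SE = √(37447.595) = 193.5.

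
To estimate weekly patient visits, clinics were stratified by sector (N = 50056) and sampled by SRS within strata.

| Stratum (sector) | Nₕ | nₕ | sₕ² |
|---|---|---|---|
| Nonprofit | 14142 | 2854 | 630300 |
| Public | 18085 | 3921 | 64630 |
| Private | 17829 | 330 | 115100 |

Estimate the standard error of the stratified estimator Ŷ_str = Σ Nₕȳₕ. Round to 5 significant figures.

385090

Var(Ŷ_str) = Σₕ Nₕ²(1 − fₕ)sₕ²/nₕ.
Nonprofit: 14142²·(1 − 2854/14142)·630300/2854 = 3.5255037 × 10^10.
Public: 18085²·(1 − 3921/18085)·64630/3921 = 4.2222286 × 10^9.
Private: 17829²·(1 − 330/17829)·115100/330 = 1.0881822 × 10^11.
Sum = 1.4829549 × 10^11.
SE = √(1.4829549 × 10^11) = 385090.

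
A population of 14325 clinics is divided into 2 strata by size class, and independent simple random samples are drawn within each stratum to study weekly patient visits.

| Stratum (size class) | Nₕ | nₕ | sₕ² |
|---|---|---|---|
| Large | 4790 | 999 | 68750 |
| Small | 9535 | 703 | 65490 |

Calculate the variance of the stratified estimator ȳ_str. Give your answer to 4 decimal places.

44.3204

Var(ȳ_str) = Σₕ Wₕ²(1 − fₕ)sₕ²/nₕ with Wₕ = Nₕ/N, N = 14325.
Large: Wₕ = 0.33438045; term = 0.33438045²·(1 − 0.20855950)·68750/999 = 6.0898592.
Small: Wₕ = 0.66561955; term = 0.66561955²·(1 − 0.07372837)·65490/703 = 38.230516.
Sum = 44.320375.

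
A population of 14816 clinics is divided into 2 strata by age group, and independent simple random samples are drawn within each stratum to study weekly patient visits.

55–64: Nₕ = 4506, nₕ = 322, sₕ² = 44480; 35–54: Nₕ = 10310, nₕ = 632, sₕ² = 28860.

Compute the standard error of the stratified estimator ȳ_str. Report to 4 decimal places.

Var(ȳ_str) = Σₕ Wₕ²(1 − fₕ)sₕ²/nₕ with Wₕ = Nₕ/N, N = 14816.
55–64: Wₕ = 0.30413067; term = 0.30413067²·(1 − 0.07146028)·44480/322 = 11.863964.
35–54: Wₕ = 0.69586933; term = 0.69586933²·(1 − 0.06129971)·28860/632 = 20.756857.
Sum = 32.620821.
SE = √(32.620821) = 5.7115.

5.7115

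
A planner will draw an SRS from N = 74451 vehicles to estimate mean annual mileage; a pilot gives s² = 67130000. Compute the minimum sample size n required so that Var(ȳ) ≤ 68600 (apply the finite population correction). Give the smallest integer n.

Without fpc, n₀ = s²/D = 67130000/68600 = 978.5714.
With fpc, (1 − n/N)·s²/n ≤ D requires n ≥ n₀/(1 + n₀/N) = 978.5714/(1 + 978.5714/74451) = 965.8761.
Rounding up, n = 966.

966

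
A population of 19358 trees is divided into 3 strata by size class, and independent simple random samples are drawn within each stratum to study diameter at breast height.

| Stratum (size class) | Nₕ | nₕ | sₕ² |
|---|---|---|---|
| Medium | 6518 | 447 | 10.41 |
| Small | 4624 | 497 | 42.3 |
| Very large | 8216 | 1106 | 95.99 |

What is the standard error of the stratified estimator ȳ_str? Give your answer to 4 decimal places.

Var(ȳ_str) = Σₕ Wₕ²(1 − fₕ)sₕ²/nₕ with Wₕ = Nₕ/N, N = 19358.
Medium: Wₕ = 0.33670834; term = 0.33670834²·(1 − 0.06857932)·10.41/447 = 0.0024592168.
Small: Wₕ = 0.23886765; term = 0.23886765²·(1 − 0.10748270)·42.3/497 = 0.0043342634.
Very large: Wₕ = 0.42442401; term = 0.42442401²·(1 − 0.13461538)·95.99/1106 = 0.013529443.
Sum = 0.020322923.
SE = √(0.020322923) = 0.1426.

0.1426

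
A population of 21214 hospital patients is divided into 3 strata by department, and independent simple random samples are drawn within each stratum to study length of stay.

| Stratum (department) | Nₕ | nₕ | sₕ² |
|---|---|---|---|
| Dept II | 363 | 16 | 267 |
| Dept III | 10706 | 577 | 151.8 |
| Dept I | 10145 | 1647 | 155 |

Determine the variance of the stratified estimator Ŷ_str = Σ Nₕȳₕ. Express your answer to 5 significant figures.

3.8745 × 10^7

Var(Ŷ_str) = Σₕ Nₕ²(1 − fₕ)sₕ²/nₕ.
Dept II: 363²·(1 − 16/363)·267/16 = 2.1019742 × 10^6.
Dept III: 10706²·(1 − 577/10706)·151.8/577 = 2.8529211 × 10^7.
Dept I: 10145²·(1 − 1647/10145)·155/1647 = 8.1134745 × 10^6.
Sum = 3.874466 × 10^7.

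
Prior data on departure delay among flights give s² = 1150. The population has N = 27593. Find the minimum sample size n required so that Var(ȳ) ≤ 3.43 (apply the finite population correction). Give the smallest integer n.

332

Without fpc, n₀ = s²/D = 1150/3.43 = 335.2770.
With fpc, (1 − n/N)·s²/n ≤ D requires n ≥ n₀/(1 + n₀/N) = 335.2770/(1 + 335.2770/27593) = 331.2520.
Rounding up, n = 332.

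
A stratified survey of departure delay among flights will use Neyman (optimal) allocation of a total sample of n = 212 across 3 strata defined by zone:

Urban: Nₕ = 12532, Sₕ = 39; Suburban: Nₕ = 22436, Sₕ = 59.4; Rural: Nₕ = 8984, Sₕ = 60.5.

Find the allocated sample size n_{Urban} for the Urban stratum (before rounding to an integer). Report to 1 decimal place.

43.8

Neyman allocation: nₕ = n·NₕSₕ / Σⱼ NⱼSⱼ.
Σ NⱼSⱼ = 12532·39 + 22436·59.4 + 8984·60.5 = 2.3649784 × 10^6.
n_{Urban} = 212·12532·39 / (2.3649784 × 10^6) = 43.8.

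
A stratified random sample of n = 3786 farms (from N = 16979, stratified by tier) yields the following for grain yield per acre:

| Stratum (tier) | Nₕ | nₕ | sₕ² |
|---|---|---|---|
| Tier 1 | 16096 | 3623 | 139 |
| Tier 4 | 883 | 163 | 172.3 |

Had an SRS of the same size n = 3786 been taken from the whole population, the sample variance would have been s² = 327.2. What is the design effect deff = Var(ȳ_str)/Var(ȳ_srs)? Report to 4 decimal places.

Var(ȳ_str) = Σ Wₕ²(1−fₕ)sₕ²/nₕ with Wₕ = Nₕ/16979:
  Tier 1: (16096/16979)²·(1−3623/16096)·139/3623 = 0.026718442
  Tier 4: (883/16979)²·(1−163/883)·172.3/163 = 0.0023311309
  → Var(ȳ_str) = 0.029049573.
Var(ȳ_srs) = (1 − 3786/16979)·327.2/3786 = 0.067152802.
deff = 0.029049573 / 0.067152802 = 0.4326.

0.4326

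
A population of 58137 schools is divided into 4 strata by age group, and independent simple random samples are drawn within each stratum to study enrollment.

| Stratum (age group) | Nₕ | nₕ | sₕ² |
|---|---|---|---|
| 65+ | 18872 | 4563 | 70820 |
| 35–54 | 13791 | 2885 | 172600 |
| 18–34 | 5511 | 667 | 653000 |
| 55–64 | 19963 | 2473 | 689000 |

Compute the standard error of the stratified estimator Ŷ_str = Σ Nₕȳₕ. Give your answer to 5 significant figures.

Var(Ŷ_str) = Σₕ Nₕ²(1 − fₕ)sₕ²/nₕ.
65+: 18872²·(1 − 4563/18872)·70820/4563 = 4.1911448 × 10^9.
35–54: 13791²·(1 − 2885/13791)·172600/2885 = 8.9982121 × 10^9.
18–34: 5511²·(1 − 667/5511)·653000/667 = 2.6134963 × 10^10.
55–64: 19963²·(1 − 2473/19963)·689000/2473 = 9.7277124 × 10^10.
Sum = 1.3660144 × 10^11.
SE = √(1.3660144 × 10^11) = 369600.

369600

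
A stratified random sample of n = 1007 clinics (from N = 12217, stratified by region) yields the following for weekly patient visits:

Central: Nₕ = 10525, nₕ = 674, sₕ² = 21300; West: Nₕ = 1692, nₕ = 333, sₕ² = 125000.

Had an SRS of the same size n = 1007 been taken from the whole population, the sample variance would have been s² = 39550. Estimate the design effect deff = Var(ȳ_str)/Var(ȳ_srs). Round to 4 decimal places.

Var(ȳ_str) = Σ Wₕ²(1−fₕ)sₕ²/nₕ with Wₕ = Nₕ/12217:
  Central: (10525/12217)²·(1−674/10525)·21300/674 = 21.952955
  West: (1692/12217)²·(1−333/1692)·125000/333 = 5.7830433
  → Var(ȳ_str) = 27.735998.
Var(ȳ_srs) = (1 − 1007/12217)·39550/1007 = 36.037782.
deff = 27.735998 / 36.037782 = 0.7696.

0.7696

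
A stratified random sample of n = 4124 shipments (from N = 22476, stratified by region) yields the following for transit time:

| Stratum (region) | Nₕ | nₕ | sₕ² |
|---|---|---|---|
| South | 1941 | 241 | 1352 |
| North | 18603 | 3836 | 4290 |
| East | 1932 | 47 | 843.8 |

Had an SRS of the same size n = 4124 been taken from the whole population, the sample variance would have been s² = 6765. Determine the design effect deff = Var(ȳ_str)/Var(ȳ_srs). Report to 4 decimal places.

0.5780

Var(ȳ_str) = Σ Wₕ²(1−fₕ)sₕ²/nₕ with Wₕ = Nₕ/22476:
  South: (1941/22476)²·(1−241/1941)·1352/241 = 0.036643425
  North: (18603/22476)²·(1−3836/18603)·4290/3836 = 0.60815728
  East: (1932/22476)²·(1−47/1932)·843.8/47 = 0.12942617
  → Var(ȳ_str) = 0.77422688.
Var(ȳ_srs) = (1 − 4124/22476)·6765/4124 = 1.33941.
deff = 0.77422688 / 1.33941 = 0.5780.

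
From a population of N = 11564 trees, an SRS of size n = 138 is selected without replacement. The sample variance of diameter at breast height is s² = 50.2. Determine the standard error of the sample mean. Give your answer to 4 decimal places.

Under SRS without replacement, Var(ȳ) = (1 − f)·s²/n with f = n/N = 138/11564 = 0.01193359.
Var(ȳ) = (1 − 0.01193359)·50.2/138 = 0.98806641·0.36376812 = 0.35942706.
SE(ȳ) = √(0.35942706) = 0.5995.

0.5995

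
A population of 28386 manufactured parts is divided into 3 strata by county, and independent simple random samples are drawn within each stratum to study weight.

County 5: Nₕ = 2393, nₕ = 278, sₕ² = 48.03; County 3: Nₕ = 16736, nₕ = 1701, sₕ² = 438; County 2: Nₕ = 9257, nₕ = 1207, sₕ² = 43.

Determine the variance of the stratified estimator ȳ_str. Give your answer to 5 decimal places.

0.08479

Var(ȳ_str) = Σₕ Wₕ²(1 − fₕ)sₕ²/nₕ with Wₕ = Nₕ/N, N = 28386.
County 5: Wₕ = 0.08430212; term = 0.08430212²·(1 − 0.11617217)·48.03/278 = 0.0010852067.
County 3: Wₕ = 0.58958642; term = 0.58958642²·(1 − 0.10163719)·438/1701 = 0.080411192.
County 2: Wₕ = 0.32611146; term = 0.32611146²·(1 − 0.13038781)·43/1207 = 0.0032947232.
Sum = 0.084791122.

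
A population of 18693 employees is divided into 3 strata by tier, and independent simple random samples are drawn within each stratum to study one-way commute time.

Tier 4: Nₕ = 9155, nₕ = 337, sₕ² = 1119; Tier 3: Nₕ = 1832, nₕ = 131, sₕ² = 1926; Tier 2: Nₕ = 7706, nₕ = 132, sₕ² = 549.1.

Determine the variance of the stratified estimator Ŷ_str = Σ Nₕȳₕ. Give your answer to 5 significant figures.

Var(Ŷ_str) = Σₕ Nₕ²(1 − fₕ)sₕ²/nₕ.
Tier 4: 9155²·(1 − 337/9155)·1119/337 = 2.6805791 × 10^8.
Tier 3: 1832²·(1 − 131/1832)·1926/131 = 4.5815747 × 10^7.
Tier 2: 7706²·(1 − 132/7706)·549.1/132 = 2.4279057 × 10^8.
Sum = 5.5666423 × 10^8.

5.5666 × 10^8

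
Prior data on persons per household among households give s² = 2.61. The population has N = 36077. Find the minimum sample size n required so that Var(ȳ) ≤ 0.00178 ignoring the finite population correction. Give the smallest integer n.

1467

Without fpc, n₀ = s²/D = 2.61/0.00178 = 1466.2921.
Rounding up, n = 1467.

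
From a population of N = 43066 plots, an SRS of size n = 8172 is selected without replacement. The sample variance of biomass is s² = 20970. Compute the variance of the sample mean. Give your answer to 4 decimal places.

2.0792

Under SRS without replacement, Var(ȳ) = (1 − f)·s²/n with f = n/N = 8172/43066 = 0.18975526.
Var(ȳ) = (1 − 0.18975526)·20970/8172 = 0.81024474·2.5660793 = 2.0791523.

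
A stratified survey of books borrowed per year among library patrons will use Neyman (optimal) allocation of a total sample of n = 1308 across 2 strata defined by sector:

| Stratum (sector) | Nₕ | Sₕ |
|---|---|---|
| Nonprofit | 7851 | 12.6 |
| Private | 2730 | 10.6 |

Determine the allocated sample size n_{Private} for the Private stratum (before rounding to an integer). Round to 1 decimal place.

296.0

Neyman allocation: nₕ = n·NₕSₕ / Σⱼ NⱼSⱼ.
Σ NⱼSⱼ = 7851·12.6 + 2730·10.6 = 127860.6.
n_{Private} = 1308·2730·10.6 / 127860.6 = 296.0.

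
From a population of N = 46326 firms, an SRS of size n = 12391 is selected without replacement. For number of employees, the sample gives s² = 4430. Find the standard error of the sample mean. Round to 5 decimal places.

Under SRS without replacement, Var(ȳ) = (1 − f)·s²/n with f = n/N = 12391/46326 = 0.26747399.
Var(ȳ) = (1 − 0.26747399)·4430/12391 = 0.73252601·0.35751755 = 0.26189091.
SE(ȳ) = √(0.26189091) = 0.51175.

0.51175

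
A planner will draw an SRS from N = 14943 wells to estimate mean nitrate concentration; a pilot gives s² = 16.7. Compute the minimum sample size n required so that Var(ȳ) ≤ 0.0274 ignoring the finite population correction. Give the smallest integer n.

610

Without fpc, n₀ = s²/D = 16.7/0.0274 = 609.4891.
Rounding up, n = 610.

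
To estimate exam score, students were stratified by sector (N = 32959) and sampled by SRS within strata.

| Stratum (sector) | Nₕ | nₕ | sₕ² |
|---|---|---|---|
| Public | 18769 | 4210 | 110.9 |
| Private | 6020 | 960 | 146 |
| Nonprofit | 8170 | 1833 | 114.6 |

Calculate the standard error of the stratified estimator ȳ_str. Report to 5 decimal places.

Var(ȳ_str) = Σₕ Wₕ²(1 − fₕ)sₕ²/nₕ with Wₕ = Nₕ/N, N = 32959.
Public: Wₕ = 0.56946509; term = 0.56946509²·(1 − 0.22430604)·110.9/4210 = 0.0066263455.
Private: Wₕ = 0.18265117; term = 0.18265117²·(1 − 0.15946844)·146/960 = 0.0042646223.
Nonprofit: Wₕ = 0.24788373; term = 0.24788373²·(1 − 0.22435741)·114.6/1833 = 0.0029797502.
Sum = 0.013870718.
SE = √(0.013870718) = 0.11777.

0.11777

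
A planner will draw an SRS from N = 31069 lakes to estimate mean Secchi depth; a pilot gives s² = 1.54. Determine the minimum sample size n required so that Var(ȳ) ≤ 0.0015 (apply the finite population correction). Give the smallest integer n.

994

Without fpc, n₀ = s²/D = 1.54/0.0015 = 1026.6667.
With fpc, (1 − n/N)·s²/n ≤ D requires n ≥ n₀/(1 + n₀/N) = 1026.6667/(1 + 1026.6667/31069) = 993.8260.
Rounding up, n = 994.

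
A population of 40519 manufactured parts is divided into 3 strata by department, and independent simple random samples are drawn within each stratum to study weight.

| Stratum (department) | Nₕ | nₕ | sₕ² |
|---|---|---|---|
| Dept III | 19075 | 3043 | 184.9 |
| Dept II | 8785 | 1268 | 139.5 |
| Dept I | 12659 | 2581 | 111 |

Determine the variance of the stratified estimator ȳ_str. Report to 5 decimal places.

0.01908

Var(ȳ_str) = Σₕ Wₕ²(1 − fₕ)sₕ²/nₕ with Wₕ = Nₕ/N, N = 40519.
Dept III: Wₕ = 0.47076680; term = 0.47076680²·(1 − 0.15952818)·184.9/3043 = 0.011318002.
Dept II: Wₕ = 0.21681187; term = 0.21681187²·(1 − 0.14433694)·139.5/1268 = 0.0044251076.
Dept I: Wₕ = 0.31242133; term = 0.31242133²·(1 − 0.20388656)·111/2581 = 0.0033418834.
Sum = 0.019084993.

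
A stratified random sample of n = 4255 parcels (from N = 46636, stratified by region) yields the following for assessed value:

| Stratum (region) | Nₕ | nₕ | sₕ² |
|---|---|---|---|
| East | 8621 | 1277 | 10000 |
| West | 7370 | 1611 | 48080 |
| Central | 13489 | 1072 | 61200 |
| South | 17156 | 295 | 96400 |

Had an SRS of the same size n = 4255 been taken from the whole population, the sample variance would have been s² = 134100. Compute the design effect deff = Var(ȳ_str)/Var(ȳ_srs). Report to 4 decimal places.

Var(ȳ_str) = Σ Wₕ²(1−fₕ)sₕ²/nₕ with Wₕ = Nₕ/46636:
  East: (8621/46636)²·(1−1277/8621)·10000/1277 = 0.22795904
  West: (7370/46636)²·(1−1611/7370)·48080/1611 = 0.58242619
  Central: (13489/46636)²·(1−1072/13489)·61200/1072 = 4.3965345
  South: (17156/46636)²·(1−295/17156)·96400/295 = 43.462209
  → Var(ȳ_str) = 48.669129.
Var(ȳ_srs) = (1 − 4255/46636)·134100/4255 = 28.640403.
deff = 48.669129 / 28.640403 = 1.6993.

1.6993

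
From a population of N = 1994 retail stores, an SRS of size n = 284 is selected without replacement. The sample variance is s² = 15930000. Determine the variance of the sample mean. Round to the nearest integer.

48103

Under SRS without replacement, Var(ȳ) = (1 − f)·s²/n with f = n/N = 284/1994 = 0.14242728.
Var(ȳ) = (1 − 0.14242728)·15930000/284 = 0.85757272·56091.549 = 48102.582.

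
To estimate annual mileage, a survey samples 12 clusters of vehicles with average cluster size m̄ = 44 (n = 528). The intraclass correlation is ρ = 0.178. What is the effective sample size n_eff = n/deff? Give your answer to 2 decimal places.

deff = 1 + (44 − 1)·0.178 = 1 + 7.654 = 8.654.
n_eff = 528 / 8.654 = 61.01.

61.01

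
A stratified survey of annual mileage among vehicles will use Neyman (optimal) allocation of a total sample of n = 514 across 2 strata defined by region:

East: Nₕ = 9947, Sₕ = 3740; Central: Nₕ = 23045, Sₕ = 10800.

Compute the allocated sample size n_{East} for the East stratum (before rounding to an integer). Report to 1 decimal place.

Neyman allocation: nₕ = n·NₕSₕ / Σⱼ NⱼSⱼ.
Σ NⱼSⱼ = 9947·3740 + 23045·10800 = 2.8608778 × 10^8.
n_{East} = 514·9947·3740 / (2.8608778 × 10^8) = 66.8.

66.8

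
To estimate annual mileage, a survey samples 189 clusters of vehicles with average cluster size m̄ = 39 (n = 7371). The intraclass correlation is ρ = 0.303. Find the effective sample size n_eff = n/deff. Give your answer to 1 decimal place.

deff = 1 + (39 − 1)·0.303 = 1 + 11.514 = 12.514.
n_eff = 7371 / 12.514 = 589.0.

589.0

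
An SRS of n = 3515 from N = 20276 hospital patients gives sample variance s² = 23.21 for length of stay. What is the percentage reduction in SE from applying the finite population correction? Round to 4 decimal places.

9.0801

f = n/N = 3515/20276 = 0.17335766.
SE_no-fpc = √(s²/n) = 0.081259642; SE_fpc = √((1−f)s²/n) = 0.073881164.
Ratio = √(1−f) = 0.90919873. Reduction = 100·(1 − 0.90919873) = 9.0801%.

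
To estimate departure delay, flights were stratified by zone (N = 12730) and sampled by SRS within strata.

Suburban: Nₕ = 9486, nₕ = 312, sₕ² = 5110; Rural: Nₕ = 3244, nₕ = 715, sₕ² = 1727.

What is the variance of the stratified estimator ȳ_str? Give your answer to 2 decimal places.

8.92

Var(ȳ_str) = Σₕ Wₕ²(1 − fₕ)sₕ²/nₕ with Wₕ = Nₕ/N, N = 12730.
Suburban: Wₕ = 0.74516889; term = 0.74516889²·(1 − 0.03289058)·5110/312 = 8.7953141.
Rural: Wₕ = 0.25483111; term = 0.25483111²·(1 − 0.22040691)·1727/715 = 0.12228105.
Sum = 8.9175952.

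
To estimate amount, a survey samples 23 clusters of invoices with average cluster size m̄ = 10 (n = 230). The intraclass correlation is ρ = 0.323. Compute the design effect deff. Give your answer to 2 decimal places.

3.91

deff = 1 + (10 − 1)·0.323 = 1 + 2.907 = 3.907.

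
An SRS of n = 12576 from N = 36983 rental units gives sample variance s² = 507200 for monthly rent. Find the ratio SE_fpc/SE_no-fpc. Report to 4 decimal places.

0.8124

f = n/N = 12576/36983 = 0.34004813.
SE_no-fpc = √(s²/n) = 6.3506526; SE_fpc = √((1−f)s²/n) = 5.1591065.
Ratio = √(1−f) = 0.81237422.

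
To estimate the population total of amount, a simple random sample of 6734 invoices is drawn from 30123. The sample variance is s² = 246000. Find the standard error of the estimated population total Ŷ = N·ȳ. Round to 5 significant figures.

160430

Var(Ŷ) = N²·Var(ȳ) = N²·(1 − n/N)·s²/n.
f = 6734/30123 = 0.22355011; Var(ȳ) = 0.77644989·246000/6734 = 28.364519.
Var(Ŷ) = 30123² · 28.364519 = 2.5737826 × 10^10.
SE(Ŷ) = √(2.5737826 × 10^10) = 160430.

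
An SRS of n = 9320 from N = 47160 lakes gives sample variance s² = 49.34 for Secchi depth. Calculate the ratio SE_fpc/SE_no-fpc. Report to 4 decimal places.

0.8958

f = n/N = 9320/47160 = 0.19762511.
SE_no-fpc = √(s²/n) = 0.07275982; SE_fpc = √((1−f)s²/n) = 0.065174886.
Ratio = √(1−f) = 0.89575381.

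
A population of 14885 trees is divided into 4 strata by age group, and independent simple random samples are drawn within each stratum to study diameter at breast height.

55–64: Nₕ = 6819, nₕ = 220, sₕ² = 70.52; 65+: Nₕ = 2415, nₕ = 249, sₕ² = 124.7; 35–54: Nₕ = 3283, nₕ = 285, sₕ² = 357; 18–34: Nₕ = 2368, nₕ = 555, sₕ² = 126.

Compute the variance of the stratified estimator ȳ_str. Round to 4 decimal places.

Var(ȳ_str) = Σₕ Wₕ²(1 − fₕ)sₕ²/nₕ with Wₕ = Nₕ/N, N = 14885.
55–64: Wₕ = 0.45811219; term = 0.45811219²·(1 − 0.03226280)·70.52/220 = 0.065101465.
65+: Wₕ = 0.16224387; term = 0.16224387²·(1 − 0.10310559)·124.7/249 = 0.011823472.
35–54: Wₕ = 0.22055761; term = 0.22055761²·(1 − 0.08681084)·357/285 = 0.055645262.
18–34: Wₕ = 0.15908633; term = 0.15908633²·(1 − 0.23437500)·126/555 = 0.0043990549.
Sum = 0.13696925.

0.1370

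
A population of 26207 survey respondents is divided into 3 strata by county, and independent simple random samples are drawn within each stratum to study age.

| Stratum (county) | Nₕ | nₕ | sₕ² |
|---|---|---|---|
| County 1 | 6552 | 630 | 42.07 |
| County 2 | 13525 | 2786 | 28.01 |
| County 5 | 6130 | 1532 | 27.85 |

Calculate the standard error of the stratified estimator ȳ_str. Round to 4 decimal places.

Var(ȳ_str) = Σₕ Wₕ²(1 − fₕ)sₕ²/nₕ with Wₕ = Nₕ/N, N = 26207.
County 1: Wₕ = 0.25000954; term = 0.25000954²·(1 − 0.09615385)·42.07/630 = 0.0037725902.
County 2: Wₕ = 0.51608349; term = 0.51608349²·(1 − 0.20598891)·28.01/2786 = 0.0021261725.
County 5: Wₕ = 0.23390697; term = 0.23390697²·(1 − 0.24991843)·27.85/1532 = 7.4603853 × 10^-4.
Sum = 0.0066448012.
SE = √(0.0066448012) = 0.0815.

0.0815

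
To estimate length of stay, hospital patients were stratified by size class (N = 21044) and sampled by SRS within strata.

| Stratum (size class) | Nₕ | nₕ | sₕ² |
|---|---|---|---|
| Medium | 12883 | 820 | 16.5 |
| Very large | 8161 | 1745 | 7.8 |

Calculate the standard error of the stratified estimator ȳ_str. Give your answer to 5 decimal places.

0.08712

Var(ȳ_str) = Σₕ Wₕ²(1 − fₕ)sₕ²/nₕ with Wₕ = Nₕ/N, N = 21044.
Medium: Wₕ = 0.61219350; term = 0.61219350²·(1 − 0.06364977)·16.5/820 = 0.0070613191.
Very large: Wₕ = 0.38780650; term = 0.38780650²·(1 − 0.21382184)·7.8/1745 = 5.2850648 × 10^-4.
Sum = 0.0075898256.
SE = √(0.0075898256) = 0.08712.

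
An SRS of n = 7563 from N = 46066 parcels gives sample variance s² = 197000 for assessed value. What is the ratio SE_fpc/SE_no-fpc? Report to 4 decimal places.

0.9142

f = n/N = 7563/46066 = 0.16417748.
SE_no-fpc = √(s²/n) = 5.1037109; SE_fpc = √((1−f)s²/n) = 4.6659824.
Ratio = √(1−f) = 0.91423329.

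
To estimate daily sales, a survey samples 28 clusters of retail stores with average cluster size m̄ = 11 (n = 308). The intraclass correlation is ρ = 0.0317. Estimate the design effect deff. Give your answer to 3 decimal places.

deff = 1 + (11 − 1)·0.0317 = 1 + 0.317 = 1.317.

1.317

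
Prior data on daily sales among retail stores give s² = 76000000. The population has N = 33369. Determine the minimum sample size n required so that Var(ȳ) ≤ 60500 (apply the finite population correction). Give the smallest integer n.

1211

Without fpc, n₀ = s²/D = 76000000/60500 = 1256.1983.
With fpc, (1 − n/N)·s²/n ≤ D requires n ≥ n₀/(1 + n₀/N) = 1256.1983/(1 + 1256.1983/33369) = 1210.6236.
Rounding up, n = 1211.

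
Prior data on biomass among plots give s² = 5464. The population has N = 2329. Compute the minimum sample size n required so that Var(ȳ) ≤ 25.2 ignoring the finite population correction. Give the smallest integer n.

217

Without fpc, n₀ = s²/D = 5464/25.2 = 216.8254.
Rounding up, n = 217.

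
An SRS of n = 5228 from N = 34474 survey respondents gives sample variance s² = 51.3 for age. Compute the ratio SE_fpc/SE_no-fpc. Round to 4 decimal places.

f = n/N = 5228/34474 = 0.15165052.
SE_no-fpc = √(s²/n) = 0.099058305; SE_fpc = √((1−f)s²/n) = 0.091238533.
Ratio = √(1−f) = 0.92105889.

0.9211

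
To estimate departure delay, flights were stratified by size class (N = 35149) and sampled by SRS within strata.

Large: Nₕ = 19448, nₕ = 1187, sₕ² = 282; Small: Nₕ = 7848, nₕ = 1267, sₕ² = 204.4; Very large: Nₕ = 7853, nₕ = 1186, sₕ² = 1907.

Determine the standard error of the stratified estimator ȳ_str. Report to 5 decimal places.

0.37839

Var(ȳ_str) = Σₕ Wₕ²(1 − fₕ)sₕ²/nₕ with Wₕ = Nₕ/N, N = 35149.
Large: Wₕ = 0.55330166; term = 0.55330166²·(1 − 0.06103455)·282/1187 = 0.068292332.
Small: Wₕ = 0.22327804; term = 0.22327804²·(1 − 0.16144241)·204.4/1267 = 0.006744181.
Very large: Wₕ = 0.22342030; term = 0.22342030²·(1 − 0.15102509)·1907/1186 = 0.068140624.
Sum = 0.14317714.
SE = √(0.14317714) = 0.37839.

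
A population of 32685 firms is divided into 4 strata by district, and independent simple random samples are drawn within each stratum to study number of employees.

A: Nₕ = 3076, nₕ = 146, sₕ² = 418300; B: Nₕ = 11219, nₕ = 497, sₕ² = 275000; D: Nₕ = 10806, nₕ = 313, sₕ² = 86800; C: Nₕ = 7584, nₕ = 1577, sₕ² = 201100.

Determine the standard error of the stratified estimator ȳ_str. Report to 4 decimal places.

Var(ȳ_str) = Σₕ Wₕ²(1 − fₕ)sₕ²/nₕ with Wₕ = Nₕ/N, N = 32685.
A: Wₕ = 0.09411045; term = 0.09411045²·(1 − 0.04746424)·418300/146 = 24.170853.
B: Wₕ = 0.34324614; term = 0.34324614²·(1 − 0.04429985)·275000/497 = 62.303046.
D: Wₕ = 0.33061037; term = 0.33061037²·(1 − 0.02896539)·86800/313 = 29.433577.
C: Wₕ = 0.23203304; term = 0.23203304²·(1 − 0.20793776)·201100/1577 = 5.4380019.
Sum = 121.34548.
SE = √(121.34548) = 11.0157.

11.0157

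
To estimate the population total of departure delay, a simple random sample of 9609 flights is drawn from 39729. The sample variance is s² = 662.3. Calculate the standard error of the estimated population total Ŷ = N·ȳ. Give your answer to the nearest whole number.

Var(Ŷ) = N²·Var(ȳ) = N²·(1 − n/N)·s²/n.
f = 9609/39729 = 0.24186363; Var(ȳ) = 0.75813637·662.3/9609 = 0.052254524.
Var(Ŷ) = 39729² · 0.052254524 = 8.2478198 × 10^7.
SE(Ŷ) = √(8.2478198 × 10^7) = 9082.

9082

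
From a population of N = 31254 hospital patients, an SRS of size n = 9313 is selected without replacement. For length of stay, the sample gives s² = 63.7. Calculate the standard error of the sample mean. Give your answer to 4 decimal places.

Under SRS without replacement, Var(ȳ) = (1 − f)·s²/n with f = n/N = 9313/31254 = 0.29797786.
Var(ȳ) = (1 − 0.29797786)·63.7/9313 = 0.70202214·0.0068399012 = 0.0048017621.
SE(ȳ) = √(0.0048017621) = 0.0693.

0.0693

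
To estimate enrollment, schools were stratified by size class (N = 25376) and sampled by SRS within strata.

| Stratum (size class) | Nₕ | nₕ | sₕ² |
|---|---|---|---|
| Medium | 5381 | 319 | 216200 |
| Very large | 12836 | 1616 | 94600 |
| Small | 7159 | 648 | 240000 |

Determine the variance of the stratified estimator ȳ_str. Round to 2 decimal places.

Var(ȳ_str) = Σₕ Wₕ²(1 − fₕ)sₕ²/nₕ with Wₕ = Nₕ/N, N = 25376.
Medium: Wₕ = 0.21205076; term = 0.21205076²·(1 − 0.05928266)·216200/319 = 28.668423.
Very large: Wₕ = 0.50583228; term = 0.50583228²·(1 − 0.12589592)·94600/1616 = 13.092603.
Small: Wₕ = 0.28211696; term = 0.28211696²·(1 − 0.09051544)·240000/648 = 26.809577.
Sum = 68.570603.

68.57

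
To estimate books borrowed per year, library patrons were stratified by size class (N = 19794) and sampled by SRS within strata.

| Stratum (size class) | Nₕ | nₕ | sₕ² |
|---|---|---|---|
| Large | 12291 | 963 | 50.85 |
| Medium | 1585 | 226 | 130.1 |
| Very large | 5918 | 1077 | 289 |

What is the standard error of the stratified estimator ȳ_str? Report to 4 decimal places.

Var(ȳ_str) = Σₕ Wₕ²(1 − fₕ)sₕ²/nₕ with Wₕ = Nₕ/N, N = 19794.
Large: Wₕ = 0.62094574; term = 0.62094574²·(1 − 0.07835001)·50.85/963 = 0.018764543.
Medium: Wₕ = 0.08007477; term = 0.08007477²·(1 − 0.14258675)·130.1/226 = 0.0031648305.
Very large: Wₕ = 0.29897949; term = 0.29897949²·(1 − 0.18198716)·289/1077 = 0.019621177.
Sum = 0.041550551.
SE = √(0.041550551) = 0.2038.

0.2038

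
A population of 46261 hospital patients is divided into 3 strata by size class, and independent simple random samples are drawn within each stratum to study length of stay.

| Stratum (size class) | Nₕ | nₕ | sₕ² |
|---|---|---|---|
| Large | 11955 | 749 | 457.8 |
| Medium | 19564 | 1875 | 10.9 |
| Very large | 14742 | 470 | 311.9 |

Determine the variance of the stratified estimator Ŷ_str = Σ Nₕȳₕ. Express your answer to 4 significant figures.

2.235 × 10^8

Var(Ŷ_str) = Σₕ Nₕ²(1 − fₕ)sₕ²/nₕ.
Large: 11955²·(1 − 749/11955)·457.8/749 = 8.188308 × 10^7.
Medium: 19564²·(1 − 1875/19564)·10.9/1875 = 2.0118063 × 10^6.
Very large: 14742²·(1 − 470/14742)·311.9/470 = 1.3962358 × 10^8.
Sum = 2.2351847 × 10^8.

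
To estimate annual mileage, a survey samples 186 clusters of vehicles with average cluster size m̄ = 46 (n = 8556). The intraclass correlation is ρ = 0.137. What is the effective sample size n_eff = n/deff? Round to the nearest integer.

deff = 1 + (46 − 1)·0.137 = 1 + 6.165 = 7.165.
n_eff = 8556 / 7.165 = 1194.

1194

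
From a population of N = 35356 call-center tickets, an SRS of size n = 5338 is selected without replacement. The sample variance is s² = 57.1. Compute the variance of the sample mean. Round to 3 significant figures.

0.00908

Under SRS without replacement, Var(ȳ) = (1 − f)·s²/n with f = n/N = 5338/35356 = 0.15097862.
Var(ȳ) = (1 − 0.15097862)·57.1/5338 = 0.84902138·0.01069689 = 0.0090818885.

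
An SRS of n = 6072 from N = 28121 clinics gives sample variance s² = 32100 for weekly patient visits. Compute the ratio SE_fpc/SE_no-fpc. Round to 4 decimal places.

f = n/N = 6072/28121 = 0.21592404.
SE_no-fpc = √(s²/n) = 2.2992523; SE_fpc = √((1−f)s²/n) = 2.0359434.
Ratio = √(1−f) = 0.88548064.

0.8855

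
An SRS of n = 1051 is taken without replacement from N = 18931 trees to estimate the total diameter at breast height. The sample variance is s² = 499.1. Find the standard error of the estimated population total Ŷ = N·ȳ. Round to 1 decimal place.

12678.4

Var(Ŷ) = N²·Var(ȳ) = N²·(1 − n/N)·s²/n.
f = 1051/18931 = 0.05551741; Var(ȳ) = 0.94448259·499.1/1051 = 0.4485169.
Var(Ŷ) = 18931² · 0.4485169 = 1.6074072 × 10^8.
SE(Ŷ) = √(1.6074072 × 10^8) = 12678.4.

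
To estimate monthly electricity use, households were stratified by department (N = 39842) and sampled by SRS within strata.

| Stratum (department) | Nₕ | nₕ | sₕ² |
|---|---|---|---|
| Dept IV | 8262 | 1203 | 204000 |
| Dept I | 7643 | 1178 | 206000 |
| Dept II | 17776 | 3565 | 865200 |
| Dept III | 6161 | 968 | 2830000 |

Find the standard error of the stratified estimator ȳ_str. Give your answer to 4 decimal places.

10.4509

Var(ȳ_str) = Σₕ Wₕ²(1 − fₕ)sₕ²/nₕ with Wₕ = Nₕ/N, N = 39842.
Dept IV: Wₕ = 0.20736911; term = 0.20736911²·(1 − 0.14560639)·204000/1203 = 6.2303243.
Dept I: Wₕ = 0.19183274; term = 0.19183274²·(1 − 0.15412796)·206000/1178 = 5.4434227.
Dept II: Wₕ = 0.44616234; term = 0.44616234²·(1 − 0.20055131)·865200/3565 = 38.621879.
Dept III: Wₕ = 0.15463581; term = 0.15463581²·(1 − 0.15711735)·2830000/968 = 58.924831.
Sum = 109.22046.
SE = √(109.22046) = 10.4509.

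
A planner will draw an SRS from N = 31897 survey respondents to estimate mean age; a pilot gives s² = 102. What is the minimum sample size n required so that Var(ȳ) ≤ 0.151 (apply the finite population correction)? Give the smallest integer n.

Without fpc, n₀ = s²/D = 102/0.151 = 675.4967.
With fpc, (1 − n/N)·s²/n ≤ D requires n ≥ n₀/(1 + n₀/N) = 675.4967/(1 + 675.4967/31897) = 661.4881.
Rounding up, n = 662.

662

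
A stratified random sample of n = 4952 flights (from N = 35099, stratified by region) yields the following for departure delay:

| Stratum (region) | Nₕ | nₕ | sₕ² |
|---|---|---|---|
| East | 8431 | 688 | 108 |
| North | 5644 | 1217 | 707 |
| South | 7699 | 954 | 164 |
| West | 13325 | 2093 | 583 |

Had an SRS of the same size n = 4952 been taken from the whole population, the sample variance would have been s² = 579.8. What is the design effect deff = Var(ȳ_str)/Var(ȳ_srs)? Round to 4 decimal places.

0.6084

Var(ȳ_str) = Σ Wₕ²(1−fₕ)sₕ²/nₕ with Wₕ = Nₕ/35099:
  East: (8431/35099)²·(1−688/8431)·108/688 = 0.0083182923
  North: (5644/35099)²·(1−1217/5644)·707/1217 = 0.011782457
  South: (7699/35099)²·(1−954/7699)·164/954 = 0.0072463993
  West: (13325/35099)²·(1−2093/13325)·583/2093 = 0.033840296
  → Var(ȳ_str) = 0.061187445.
Var(ȳ_srs) = (1 − 4952/35099)·579.8/4952 = 0.10056502.
deff = 0.061187445 / 0.10056502 = 0.6084.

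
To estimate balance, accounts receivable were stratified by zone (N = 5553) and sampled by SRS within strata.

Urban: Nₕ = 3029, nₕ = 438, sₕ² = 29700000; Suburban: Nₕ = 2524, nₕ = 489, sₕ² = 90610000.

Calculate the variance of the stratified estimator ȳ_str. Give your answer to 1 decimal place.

48123.1

Var(ȳ_str) = Σₕ Wₕ²(1 − fₕ)sₕ²/nₕ with Wₕ = Nₕ/N, N = 5553.
Urban: Wₕ = 0.54547092; term = 0.54547092²·(1 − 0.14460218)·29700000/438 = 17258.128.
Suburban: Wₕ = 0.45452908; term = 0.45452908²·(1 − 0.19374010)·90610000/489 = 30864.958.
Sum = 48123.086.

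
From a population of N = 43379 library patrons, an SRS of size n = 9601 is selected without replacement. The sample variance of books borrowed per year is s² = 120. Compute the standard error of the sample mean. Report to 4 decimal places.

Under SRS without replacement, Var(ȳ) = (1 − f)·s²/n with f = n/N = 9601/43379 = 0.22132829.
Var(ȳ) = (1 − 0.22132829)·120/9601 = 0.77867171·0.012498698 = 0.0097323826.
SE(ȳ) = √(0.0097323826) = 0.0987.

0.0987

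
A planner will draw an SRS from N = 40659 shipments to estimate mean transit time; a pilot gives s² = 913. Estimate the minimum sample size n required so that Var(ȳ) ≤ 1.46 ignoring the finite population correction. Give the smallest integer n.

Without fpc, n₀ = s²/D = 913/1.46 = 625.3425.
Rounding up, n = 626.

626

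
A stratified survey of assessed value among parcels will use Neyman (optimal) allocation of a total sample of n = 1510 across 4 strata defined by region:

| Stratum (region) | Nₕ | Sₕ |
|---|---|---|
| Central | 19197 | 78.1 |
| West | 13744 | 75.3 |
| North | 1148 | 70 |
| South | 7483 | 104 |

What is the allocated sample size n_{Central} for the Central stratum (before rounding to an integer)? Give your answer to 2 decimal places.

667.27

Neyman allocation: nₕ = n·NₕSₕ / Σⱼ NⱼSⱼ.
Σ NⱼSⱼ = 19197·78.1 + 13744·75.3 + 1148·70 + 7483·104 = 3.3928009 × 10^6.
n_{Central} = 1510·19197·78.1 / (3.3928009 × 10^6) = 667.27.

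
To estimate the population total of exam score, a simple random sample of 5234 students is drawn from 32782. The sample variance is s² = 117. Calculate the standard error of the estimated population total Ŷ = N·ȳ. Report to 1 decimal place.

4493.0

Var(Ŷ) = N²·Var(ȳ) = N²·(1 − n/N)·s²/n.
f = 5234/32782 = 0.15966079; Var(ȳ) = 0.84033921·117/5234 = 0.018784808.
Var(Ŷ) = 32782² · 0.018784808 = 2.0187273 × 10^7.
SE(Ŷ) = √(2.0187273 × 10^7) = 4493.0.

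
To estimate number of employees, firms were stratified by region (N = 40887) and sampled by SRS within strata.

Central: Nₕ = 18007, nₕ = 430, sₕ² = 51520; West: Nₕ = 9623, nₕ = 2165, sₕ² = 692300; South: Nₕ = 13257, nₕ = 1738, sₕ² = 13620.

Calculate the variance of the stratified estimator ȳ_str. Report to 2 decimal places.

37.13

Var(ȳ_str) = Σₕ Wₕ²(1 − fₕ)sₕ²/nₕ with Wₕ = Nₕ/N, N = 40887.
Central: Wₕ = 0.44040893; term = 0.44040893²·(1 − 0.02387960)·51520/430 = 22.684177.
West: Wₕ = 0.23535598; term = 0.23535598²·(1 − 0.22498181)·692300/2165 = 13.727732.
South: Wₕ = 0.32423509; term = 0.32423509²·(1 − 0.13110055)·13620/1738 = 0.71584151.
Sum = 37.127751.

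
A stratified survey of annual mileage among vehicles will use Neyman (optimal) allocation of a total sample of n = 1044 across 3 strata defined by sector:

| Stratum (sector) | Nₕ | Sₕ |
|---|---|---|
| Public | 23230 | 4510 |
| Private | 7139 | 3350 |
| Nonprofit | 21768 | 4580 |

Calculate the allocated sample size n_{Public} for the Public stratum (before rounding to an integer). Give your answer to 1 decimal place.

Neyman allocation: nₕ = n·NₕSₕ / Σⱼ NⱼSⱼ.
Σ NⱼSⱼ = 23230·4510 + 7139·3350 + 21768·4580 = 2.2838039 × 10^8.
n_{Public} = 1044·23230·4510 / (2.2838039 × 10^8) = 478.9.

478.9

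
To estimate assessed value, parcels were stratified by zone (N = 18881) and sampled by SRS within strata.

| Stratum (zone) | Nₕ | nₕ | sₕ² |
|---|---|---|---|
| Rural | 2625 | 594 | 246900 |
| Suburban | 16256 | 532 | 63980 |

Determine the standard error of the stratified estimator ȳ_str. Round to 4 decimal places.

9.6149

Var(ȳ_str) = Σₕ Wₕ²(1 − fₕ)sₕ²/nₕ with Wₕ = Nₕ/N, N = 18881.
Rural: Wₕ = 0.13902865; term = 0.13902865²·(1 − 0.22628571)·246900/594 = 6.2161844.
Suburban: Wₕ = 0.86097135; term = 0.86097135²·(1 − 0.03272638)·63980/532 = 86.23019.
Sum = 92.446374.
SE = √(92.446374) = 9.6149.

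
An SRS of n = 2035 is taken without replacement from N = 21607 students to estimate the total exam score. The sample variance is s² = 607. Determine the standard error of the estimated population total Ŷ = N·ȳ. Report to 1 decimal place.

11231.2

Var(Ŷ) = N²·Var(ȳ) = N²·(1 − n/N)·s²/n.
f = 2035/21607 = 0.09418244; Var(ȳ) = 0.90581756·607/2035 = 0.27018735.
Var(Ŷ) = 21607² · 0.27018735 = 1.2614033 × 10^8.
SE(Ŷ) = √(1.2614033 × 10^8) = 11231.2.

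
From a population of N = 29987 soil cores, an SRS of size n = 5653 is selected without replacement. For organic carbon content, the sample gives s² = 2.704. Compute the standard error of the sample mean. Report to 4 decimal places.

0.0197

Under SRS without replacement, Var(ȳ) = (1 − f)·s²/n with f = n/N = 5653/29987 = 0.18851502.
Var(ȳ) = (1 − 0.18851502)·2.704/5653 = 0.81148498·4.7833009 × 10^-4 = 3.8815768 × 10^-4.
SE(ȳ) = √(3.8815768 × 10^-4) = 0.0197.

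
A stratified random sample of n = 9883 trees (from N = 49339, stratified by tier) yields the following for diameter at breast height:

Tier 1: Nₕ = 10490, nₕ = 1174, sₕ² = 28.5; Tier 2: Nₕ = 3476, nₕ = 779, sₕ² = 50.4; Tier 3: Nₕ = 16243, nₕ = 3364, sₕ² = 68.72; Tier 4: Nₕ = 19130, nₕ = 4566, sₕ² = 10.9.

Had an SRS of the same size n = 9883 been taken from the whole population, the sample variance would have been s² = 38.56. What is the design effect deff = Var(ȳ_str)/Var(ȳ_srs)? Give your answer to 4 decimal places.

1.0424

Var(ȳ_str) = Σ Wₕ²(1−fₕ)sₕ²/nₕ with Wₕ = Nₕ/49339:
  Tier 1: (10490/49339)²·(1−1174/10490)·28.5/1174 = 9.7454309 × 10^-4
  Tier 2: (3476/49339)²·(1−779/3476)·50.4/779 = 2.4915701 × 10^-4
  Tier 3: (16243/49339)²·(1−3364/16243)·68.72/3364 = 0.0017554759
  Tier 4: (19130/49339)²·(1−4566/19130)·10.9/4566 = 2.7321563 × 10^-4
  → Var(ȳ_str) = 0.0032523916.
Var(ȳ_srs) = (1 − 9883/49339)·38.56/9883 = 0.0031201174.
deff = 0.0032523916 / 0.0031201174 = 1.0424.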